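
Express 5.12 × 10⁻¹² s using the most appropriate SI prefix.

= 5.12 × 10⁻¹² s; 10⁻¹² is pico.

5.12 ps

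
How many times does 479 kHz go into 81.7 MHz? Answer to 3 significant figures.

171

(81.7e6) / (479e3) = 0.1706e3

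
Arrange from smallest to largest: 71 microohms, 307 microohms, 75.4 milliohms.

71 microohms = 0.000071 ohms
307 microohms = 0.000307 ohms
75.4 milliohms = 0.0754 ohms

71 microohms < 307 microohms < 75.4 milliohms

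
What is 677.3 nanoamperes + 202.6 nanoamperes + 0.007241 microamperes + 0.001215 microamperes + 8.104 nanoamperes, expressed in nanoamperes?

896.46 nanoamperes

In nanoamperes:
  677.3 nanoamperes → 677.3
  202.6 nanoamperes → 202.6
  0.007241 microamperes = 0.007241e3 nanoamperes = 7.241
  0.001215 microamperes = 0.001215e3 nanoamperes = 1.215
  8.104 nanoamperes → 8.104
Sum: 677.3 + 202.6 + 7.241 + 1.215 + 8.104 = 896.46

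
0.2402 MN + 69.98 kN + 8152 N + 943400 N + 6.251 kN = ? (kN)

In kN:
  0.2402 MN = 0.2402 × 10³ kN = 240.2
  69.98 kN → 69.98
  8152 N = 8152 × 10⁻³ kN = 8.152
  943400 N = 943400 × 10⁻³ kN = 943.4
  6.251 kN → 6.251
Sum: 240.2 + 69.98 + 8.152 + 943.4 + 6.251 = 1267.983

1267.983 kN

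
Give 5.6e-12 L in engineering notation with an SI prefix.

= 5.6e-12 L; 1e-12 is pico.

5.6 pL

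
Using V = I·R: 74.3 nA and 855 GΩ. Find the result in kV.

74.3 × 10⁻⁹ × 855 × 10⁹ = 63526.5 V

63.5265 kV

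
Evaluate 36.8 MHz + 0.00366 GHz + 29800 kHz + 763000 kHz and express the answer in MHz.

833.26 MHz

In MHz:
  36.8 MHz → 36.8
  0.00366 GHz = 0.00366 × 10³ MHz = 3.66
  29800 kHz = 29800 × 10⁻³ MHz = 29.8
  763000 kHz = 763000 × 10⁻³ MHz = 763
Sum: 36.8 + 3.66 + 29.8 + 763 = 833.26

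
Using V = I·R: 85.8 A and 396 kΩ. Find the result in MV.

33.9768 MV

85.8 × 396e3 = 33976.8e3 V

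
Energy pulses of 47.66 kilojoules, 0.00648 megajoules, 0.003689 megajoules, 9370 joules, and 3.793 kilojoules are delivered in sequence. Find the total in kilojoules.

70.992 kilojoules

In kilojoules:
  47.66 kilojoules → 47.66
  0.00648 megajoules = 0.00648e3 kilojoules = 6.48
  0.003689 megajoules = 0.003689e3 kilojoules = 3.689
  9370 joules = 9370e-3 kilojoules = 9.37
  3.793 kilojoules → 3.793
Sum: 47.66 + 6.48 + 3.689 + 9.37 + 3.793 = 70.992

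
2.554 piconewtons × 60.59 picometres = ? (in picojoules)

2.554 × 10^-12 × 60.59 × 10^-12 = 154.74686 × 10^-24 J

0.00000000015474686 picojoules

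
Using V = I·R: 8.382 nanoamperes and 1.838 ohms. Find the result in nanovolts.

15.406116 nanovolts

8.382e-9 × 1.838 = 15.406116e-9 V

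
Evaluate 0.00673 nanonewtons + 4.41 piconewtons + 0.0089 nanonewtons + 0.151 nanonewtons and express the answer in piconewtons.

171.04 piconewtons

In piconewtons:
  0.00673 nanonewtons = 0.00673 × 10^3 piconewtons = 6.73
  4.41 piconewtons → 4.41
  0.0089 nanonewtons = 0.0089 × 10^3 piconewtons = 8.9
  0.151 nanonewtons = 0.151 × 10^3 piconewtons = 151
Sum: 6.73 + 4.41 + 8.9 + 151 = 171.04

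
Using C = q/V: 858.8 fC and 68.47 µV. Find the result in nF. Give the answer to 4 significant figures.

(858.8e-15) / (68.47e-6) = 12.5427e-9 F

12.54 nF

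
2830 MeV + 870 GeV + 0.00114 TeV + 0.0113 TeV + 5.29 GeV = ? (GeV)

In GeV:
  2830 MeV = 2830 × 10^-3 GeV = 2.83
  870 GeV → 870
  0.00114 TeV = 0.00114 × 10^3 GeV = 1.14
  0.0113 TeV = 0.0113 × 10^3 GeV = 11.3
  5.29 GeV → 5.29
Sum: 2.83 + 870 + 1.14 + 11.3 + 5.29 = 890.56

890.56 GeV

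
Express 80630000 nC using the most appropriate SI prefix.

= 80.63e-3 C; 1e-3 is milli.

80.63 mC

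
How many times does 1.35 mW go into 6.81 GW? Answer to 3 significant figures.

(6.81 × 10⁹) / (1.35 × 10⁻³) = 5.044 × 10¹²

5040000000000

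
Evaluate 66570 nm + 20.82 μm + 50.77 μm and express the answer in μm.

In μm:
  66570 nm = 66570 × 10⁻³ μm = 66.57
  20.82 μm → 20.82
  50.77 μm → 50.77
Sum: 66.57 + 20.82 + 50.77 = 138.16

138.16 μm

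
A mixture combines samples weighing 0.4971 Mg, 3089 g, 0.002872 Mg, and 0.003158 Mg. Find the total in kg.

506.219 kg

In kg:
  0.4971 Mg = 0.4971 × 10³ kg = 497.1
  3089 g = 3089 × 10⁻³ kg = 3.089
  0.002872 Mg = 0.002872 × 10³ kg = 2.872
  0.003158 Mg = 0.003158 × 10³ kg = 3.158
Sum: 497.1 + 3.089 + 2.872 + 3.158 = 506.219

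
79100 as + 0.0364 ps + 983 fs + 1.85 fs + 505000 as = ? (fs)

1605.35 fs

In fs:
  79100 as = 79100e-3 fs = 79.1
  0.0364 ps = 0.0364e3 fs = 36.4
  983 fs → 983
  1.85 fs → 1.85
  505000 as = 505000e-3 fs = 505
Sum: 79.1 + 36.4 + 983 + 1.85 + 505 = 1605.35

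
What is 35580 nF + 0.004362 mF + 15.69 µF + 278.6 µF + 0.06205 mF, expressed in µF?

In µF:
  35580 nF = 35580 × 10⁻³ µF = 35.58
  0.004362 mF = 0.004362 × 10³ µF = 4.362
  15.69 µF → 15.69
  278.6 µF → 278.6
  0.06205 mF = 0.06205 × 10³ µF = 62.05
Sum: 35.58 + 4.362 + 15.69 + 278.6 + 62.05 = 396.282

396.282 µF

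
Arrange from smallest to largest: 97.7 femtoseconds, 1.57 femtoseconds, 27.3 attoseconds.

97.7 femtoseconds = 0.0000000000000977 seconds
1.57 femtoseconds = 0.00000000000000157 seconds
27.3 attoseconds = 0.0000000000000000273 seconds

27.3 attoseconds < 1.57 femtoseconds < 97.7 femtoseconds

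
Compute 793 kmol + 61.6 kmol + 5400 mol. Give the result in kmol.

In kmol:
  793 kmol → 793
  61.6 kmol → 61.6
  5400 mol = 5400 × 10^-3 kmol = 5.4
Sum: 793 + 61.6 + 5.4 = 860

860 kmol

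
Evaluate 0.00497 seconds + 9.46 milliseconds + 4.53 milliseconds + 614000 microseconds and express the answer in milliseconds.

632.96 milliseconds

In milliseconds:
  0.00497 seconds = 0.00497 × 10^3 milliseconds = 4.97
  9.46 milliseconds → 9.46
  4.53 milliseconds → 4.53
  614000 microseconds = 614000 × 10^-3 milliseconds = 614
Sum: 4.97 + 9.46 + 4.53 + 614 = 632.96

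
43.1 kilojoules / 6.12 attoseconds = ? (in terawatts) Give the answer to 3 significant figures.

(43.1 × 10^3) / (6.12 × 10^-18) = 7.0425 × 10^21 W

7040000000 terawatts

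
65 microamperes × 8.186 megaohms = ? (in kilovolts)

65 × 10⁻⁶ × 8.186 × 10⁶ = 532.09 V

0.53209 kilovolts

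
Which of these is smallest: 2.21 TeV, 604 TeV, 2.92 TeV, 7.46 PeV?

2.21 TeV

2.21 TeV = 2210000000000 eV
604 TeV = 604000000000000 eV
2.92 TeV = 2920000000000 eV
7.46 PeV = 7460000000000000 eV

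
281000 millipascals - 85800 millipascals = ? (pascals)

195.2 pascals

In pascals:
  281000 millipascals = 281000 × 10⁻³ pascals = 281
  85800 millipascals = 85800 × 10⁻³ pascals = 85.8
Difference: 281 - 85.8 = 195.2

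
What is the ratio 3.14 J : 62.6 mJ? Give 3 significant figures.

50.2

(3.14) / (62.6 × 10^-3) = 0.05016 × 10^3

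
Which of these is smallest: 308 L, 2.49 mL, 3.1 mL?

308 L = 308 L
2.49 mL = 0.00249 L
3.1 mL = 0.0031 L

2.49 mL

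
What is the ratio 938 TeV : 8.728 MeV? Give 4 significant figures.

(938e12) / (8.728e6) = 107.47e6

107500000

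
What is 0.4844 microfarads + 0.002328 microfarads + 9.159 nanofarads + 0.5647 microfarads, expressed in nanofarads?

1060.587 nanofarads

In nanofarads:
  0.4844 microfarads = 0.4844e3 nanofarads = 484.4
  0.002328 microfarads = 0.002328e3 nanofarads = 2.328
  9.159 nanofarads → 9.159
  0.5647 microfarads = 0.5647e3 nanofarads = 564.7
Sum: 484.4 + 2.328 + 9.159 + 564.7 = 1060.587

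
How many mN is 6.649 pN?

pico = 10⁻¹², milli = 10⁻³; factor is 10⁻⁹.
6.649 × 10⁻⁹ = 0.000000006649

0.000000006649 mN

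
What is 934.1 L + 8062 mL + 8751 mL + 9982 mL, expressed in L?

960.895 L

In L:
  934.1 L → 934.1
  8062 mL = 8062 × 10⁻³ L = 8.062
  8751 mL = 8751 × 10⁻³ L = 8.751
  9982 mL = 9982 × 10⁻³ L = 9.982
Sum: 934.1 + 8.062 + 8.751 + 9.982 = 960.895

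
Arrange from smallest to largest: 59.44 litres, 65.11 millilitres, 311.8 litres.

59.44 litres = 59.44 litres
65.11 millilitres = 0.06511 litres
311.8 litres = 311.8 litres

65.11 millilitres < 59.44 litres < 311.8 litres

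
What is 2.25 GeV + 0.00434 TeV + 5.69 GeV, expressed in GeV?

12.28 GeV

In GeV:
  2.25 GeV → 2.25
  0.00434 TeV = 0.00434 × 10^3 GeV = 4.34
  5.69 GeV → 5.69
Sum: 2.25 + 4.34 + 5.69 = 12.28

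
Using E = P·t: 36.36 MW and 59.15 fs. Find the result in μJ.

36.36e6 × 59.15e-15 = 2150.694e-9 J

2.150694 μJ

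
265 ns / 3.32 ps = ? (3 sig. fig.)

79800

(265 × 10⁻⁹) / (3.32 × 10⁻¹²) = 79.82 × 10³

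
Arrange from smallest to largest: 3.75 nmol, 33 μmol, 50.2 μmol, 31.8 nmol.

3.75 nmol < 31.8 nmol < 33 μmol < 50.2 μmol

3.75 nmol = 0.00000000375 mol
33 μmol = 0.000033 mol
50.2 μmol = 0.0000502 mol
31.8 nmol = 0.0000000318 mol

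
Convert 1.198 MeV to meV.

mega = 10⁶, milli = 10⁻³; factor is 10⁹.
1.198 × 10⁹ = 1198000000

1198000000 meV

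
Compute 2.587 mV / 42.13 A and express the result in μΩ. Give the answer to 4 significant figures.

61.41 μΩ

(2.587 × 10^-3) / (42.13) = 0.0614052 × 10^-3 Ω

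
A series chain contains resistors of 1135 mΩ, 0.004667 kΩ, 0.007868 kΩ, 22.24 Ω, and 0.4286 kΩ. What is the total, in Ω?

In Ω:
  1135 mΩ = 1135e-3 Ω = 1.135
  0.004667 kΩ = 0.004667e3 Ω = 4.667
  0.007868 kΩ = 0.007868e3 Ω = 7.868
  22.24 Ω → 22.24
  0.4286 kΩ = 0.4286e3 Ω = 428.6
Sum: 1.135 + 4.667 + 7.868 + 22.24 + 428.6 = 464.51

464.51 Ω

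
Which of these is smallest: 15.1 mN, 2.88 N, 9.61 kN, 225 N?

15.1 mN = 0.0151 N
2.88 N = 2.88 N
9.61 kN = 9610 N
225 N = 225 N

15.1 mN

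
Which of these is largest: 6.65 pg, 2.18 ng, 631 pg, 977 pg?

2.18 ng

6.65 pg = 0.00000000000665 g
2.18 ng = 0.00000000218 g
631 pg = 0.000000000631 g
977 pg = 0.000000000977 g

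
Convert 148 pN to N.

0.000000000148 N

pico = 10^-12, (no prefix) = 10^0; factor is 10^-12.
148 × 10^-12 = 0.000000000148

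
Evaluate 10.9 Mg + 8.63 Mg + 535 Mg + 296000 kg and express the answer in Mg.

850.53 Mg

In Mg:
  10.9 Mg → 10.9
  8.63 Mg → 8.63
  535 Mg → 535
  296000 kg = 296000e-3 Mg = 296
Sum: 10.9 + 8.63 + 535 + 296 = 850.53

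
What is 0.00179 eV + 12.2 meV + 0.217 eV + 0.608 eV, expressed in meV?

838.99 meV

In meV:
  0.00179 eV = 0.00179 × 10^3 meV = 1.79
  12.2 meV → 12.2
  0.217 eV = 0.217 × 10^3 meV = 217
  0.608 eV = 0.608 × 10^3 meV = 608
Sum: 1.79 + 12.2 + 217 + 608 = 838.99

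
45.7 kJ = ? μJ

45700000000 μJ

kilo = 10^3, micro = 10^-6; factor is 10^9.
45.7 × 10^9 = 45700000000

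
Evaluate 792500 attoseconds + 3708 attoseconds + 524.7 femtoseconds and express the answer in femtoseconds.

1320.908 femtoseconds

In femtoseconds:
  792500 attoseconds = 792500e-3 femtoseconds = 792.5
  3708 attoseconds = 3708e-3 femtoseconds = 3.708
  524.7 femtoseconds → 524.7
Sum: 792.5 + 3.708 + 524.7 = 1320.908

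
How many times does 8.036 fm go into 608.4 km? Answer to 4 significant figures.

75710000000000000000

(608.4 × 10^3) / (8.036 × 10^-15) = 75.709 × 10^18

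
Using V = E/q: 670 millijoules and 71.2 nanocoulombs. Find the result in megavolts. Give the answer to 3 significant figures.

(670e-3) / (71.2e-9) = 9.4101e6 V

9.41 megavolts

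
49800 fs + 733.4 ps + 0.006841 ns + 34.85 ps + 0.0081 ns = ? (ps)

In ps:
  49800 fs = 49800e-3 ps = 49.8
  733.4 ps → 733.4
  0.006841 ns = 0.006841e3 ps = 6.841
  34.85 ps → 34.85
  0.0081 ns = 0.0081e3 ps = 8.1
Sum: 49.8 + 733.4 + 6.841 + 34.85 + 8.1 = 832.991

832.991 ps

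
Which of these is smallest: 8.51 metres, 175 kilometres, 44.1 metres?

8.51 metres

8.51 metres = 8.51 metres
175 kilometres = 175000 metres
44.1 metres = 44.1 metres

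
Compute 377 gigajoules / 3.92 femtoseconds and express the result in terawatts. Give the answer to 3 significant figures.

96200000000000 terawatts

(377 × 10⁹) / (3.92 × 10⁻¹⁵) = 96.173 × 10²⁴ W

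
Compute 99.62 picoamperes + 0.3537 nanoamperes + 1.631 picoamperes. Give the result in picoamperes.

454.951 picoamperes

In picoamperes:
  99.62 picoamperes → 99.62
  0.3537 nanoamperes = 0.3537 × 10^3 picoamperes = 353.7
  1.631 picoamperes → 1.631
Sum: 99.62 + 353.7 + 1.631 = 454.951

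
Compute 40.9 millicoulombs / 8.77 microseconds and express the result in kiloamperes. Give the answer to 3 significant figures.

4.66 kiloamperes

(40.9 × 10^-3) / (8.77 × 10^-6) = 4.6636 × 10^3 A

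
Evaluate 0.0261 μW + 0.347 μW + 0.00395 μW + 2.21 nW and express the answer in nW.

In nW:
  0.0261 μW = 0.0261 × 10^3 nW = 26.1
  0.347 μW = 0.347 × 10^3 nW = 347
  0.00395 μW = 0.00395 × 10^3 nW = 3.95
  2.21 nW → 2.21
Sum: 26.1 + 347 + 3.95 + 2.21 = 379.26

379.26 nW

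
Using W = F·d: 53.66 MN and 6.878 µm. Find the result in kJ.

53.66 × 10⁶ × 6.878 × 10⁻⁶ = 369.07348 J

0.36907348 kJ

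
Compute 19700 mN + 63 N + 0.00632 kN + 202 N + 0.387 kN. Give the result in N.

678.02 N

In N:
  19700 mN = 19700 × 10⁻³ N = 19.7
  63 N → 63
  0.00632 kN = 0.00632 × 10³ N = 6.32
  202 N → 202
  0.387 kN = 0.387 × 10³ N = 387
Sum: 19.7 + 63 + 6.32 + 202 + 387 = 678.02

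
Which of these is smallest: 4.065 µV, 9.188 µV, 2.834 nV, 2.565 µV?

2.834 nV

4.065 µV = 0.000004065 V
9.188 µV = 0.000009188 V
2.834 nV = 0.000000002834 V
2.565 µV = 0.000002565 V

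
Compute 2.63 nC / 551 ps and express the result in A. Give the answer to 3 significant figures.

(2.63 × 10^-9) / (551 × 10^-12) = 0.0047731 × 10^3 A

4.77 A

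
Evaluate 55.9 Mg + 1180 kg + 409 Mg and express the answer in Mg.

466.08 Mg

In Mg:
  55.9 Mg → 55.9
  1180 kg = 1180 × 10⁻³ Mg = 1.18
  409 Mg → 409
Sum: 55.9 + 1.18 + 409 = 466.08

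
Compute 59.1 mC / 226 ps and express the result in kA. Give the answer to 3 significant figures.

(59.1 × 10^-3) / (226 × 10^-12) = 0.2615 × 10^9 A

262000 kA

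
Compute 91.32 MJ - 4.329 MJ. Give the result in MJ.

86.991 MJ

In MJ:
  91.32 MJ → 91.32
  4.329 MJ → 4.329
Difference: 91.32 - 4.329 = 86.991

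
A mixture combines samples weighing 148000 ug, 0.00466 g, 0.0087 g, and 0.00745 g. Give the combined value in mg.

In mg:
  148000 ug = 148000 × 10⁻³ mg = 148
  0.00466 g = 0.00466 × 10³ mg = 4.66
  0.0087 g = 0.0087 × 10³ mg = 8.7
  0.00745 g = 0.00745 × 10³ mg = 7.45
Sum: 148 + 4.66 + 8.7 + 7.45 = 168.81

168.81 mg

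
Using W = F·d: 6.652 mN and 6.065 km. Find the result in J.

40.34438 J

6.652 × 10⁻³ × 6.065 × 10³ = 40.34438 J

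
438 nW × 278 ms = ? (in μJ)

438 × 10^-9 × 278 × 10^-3 = 121764 × 10^-12 J

0.121764 μJ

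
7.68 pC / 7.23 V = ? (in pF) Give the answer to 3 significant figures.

1.06 pF

(7.68 × 10⁻¹²) / (7.23) = 1.0622 × 10⁻¹² F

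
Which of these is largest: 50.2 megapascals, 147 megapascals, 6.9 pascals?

147 megapascals

50.2 megapascals = 50200000 pascals
147 megapascals = 147000000 pascals
6.9 pascals = 6.9 pascals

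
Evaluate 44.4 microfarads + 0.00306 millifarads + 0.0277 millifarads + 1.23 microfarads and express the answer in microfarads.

In microfarads:
  44.4 microfarads → 44.4
  0.00306 millifarads = 0.00306e3 microfarads = 3.06
  0.0277 millifarads = 0.0277e3 microfarads = 27.7
  1.23 microfarads → 1.23
Sum: 44.4 + 3.06 + 27.7 + 1.23 = 76.39

76.39 microfarads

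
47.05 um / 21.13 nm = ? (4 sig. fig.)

2227

(47.05e-6) / (21.13e-9) = 2.2267e3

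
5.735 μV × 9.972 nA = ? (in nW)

0.00005718942 nW

5.735 × 10⁻⁶ × 9.972 × 10⁻⁹ = 57.18942 × 10⁻¹⁵ W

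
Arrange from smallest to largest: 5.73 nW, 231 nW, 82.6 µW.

5.73 nW = 0.00000000573 W
231 nW = 0.000000231 W
82.6 µW = 0.0000826 W

5.73 nW < 231 nW < 82.6 µW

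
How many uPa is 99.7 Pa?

99700000 uPa

(no prefix) = 10^0, micro = 10^-6; factor is 10^6.
99.7 × 10^6 = 99700000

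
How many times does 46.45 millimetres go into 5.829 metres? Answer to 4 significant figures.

125.5

(5.829) / (46.45 × 10^-3) = 0.12549 × 10^3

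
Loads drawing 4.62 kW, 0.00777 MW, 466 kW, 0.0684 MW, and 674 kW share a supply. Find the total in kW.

1220.79 kW

In kW:
  4.62 kW → 4.62
  0.00777 MW = 0.00777 × 10³ kW = 7.77
  466 kW → 466
  0.0684 MW = 0.0684 × 10³ kW = 68.4
  674 kW → 674
Sum: 4.62 + 7.77 + 466 + 68.4 + 674 = 1220.79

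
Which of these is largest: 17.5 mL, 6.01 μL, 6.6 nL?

17.5 mL = 0.0175 L
6.01 μL = 0.00000601 L
6.6 nL = 0.0000000066 L

17.5 mL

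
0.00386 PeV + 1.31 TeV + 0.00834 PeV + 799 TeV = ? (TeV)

In TeV:
  0.00386 PeV = 0.00386 × 10³ TeV = 3.86
  1.31 TeV → 1.31
  0.00834 PeV = 0.00834 × 10³ TeV = 8.34
  799 TeV → 799
Sum: 3.86 + 1.31 + 8.34 + 799 = 812.51

812.51 TeV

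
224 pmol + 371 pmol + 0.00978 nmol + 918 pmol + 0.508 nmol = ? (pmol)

2030.78 pmol

In pmol:
  224 pmol → 224
  371 pmol → 371
  0.00978 nmol = 0.00978 × 10^3 pmol = 9.78
  918 pmol → 918
  0.508 nmol = 0.508 × 10^3 pmol = 508
Sum: 224 + 371 + 9.78 + 918 + 508 = 2030.78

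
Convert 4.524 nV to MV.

0.000000000000004524 MV

nano = 10⁻⁹, mega = 10⁶; factor is 10⁻¹⁵.
4.524 × 10⁻¹⁵ = 0.000000000000004524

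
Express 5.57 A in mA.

5570 mA

(no prefix) = 1e0, milli = 1e-3; factor is 1e3.
5.57 × 1e3 = 5570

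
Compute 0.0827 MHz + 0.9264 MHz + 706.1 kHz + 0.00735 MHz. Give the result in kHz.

1722.55 kHz

In kHz:
  0.0827 MHz = 0.0827 × 10³ kHz = 82.7
  0.9264 MHz = 0.9264 × 10³ kHz = 926.4
  706.1 kHz → 706.1
  0.00735 MHz = 0.00735 × 10³ kHz = 7.35
Sum: 82.7 + 926.4 + 706.1 + 7.35 = 1722.55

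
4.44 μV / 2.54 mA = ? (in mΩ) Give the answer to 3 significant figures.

1.75 mΩ

(4.44 × 10⁻⁶) / (2.54 × 10⁻³) = 1.748 × 10⁻³ Ω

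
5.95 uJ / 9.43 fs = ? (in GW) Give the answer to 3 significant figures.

(5.95 × 10⁻⁶) / (9.43 × 10⁻¹⁵) = 0.63097 × 10⁹ W

0.631 GW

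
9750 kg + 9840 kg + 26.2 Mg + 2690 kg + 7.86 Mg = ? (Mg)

In Mg:
  9750 kg = 9750 × 10^-3 Mg = 9.75
  9840 kg = 9840 × 10^-3 Mg = 9.84
  26.2 Mg → 26.2
  2690 kg = 2690 × 10^-3 Mg = 2.69
  7.86 Mg → 7.86
Sum: 9.75 + 9.84 + 26.2 + 2.69 + 7.86 = 56.34

56.34 Mg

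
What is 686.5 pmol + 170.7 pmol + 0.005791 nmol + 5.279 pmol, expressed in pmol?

In pmol:
  686.5 pmol → 686.5
  170.7 pmol → 170.7
  0.005791 nmol = 0.005791 × 10^3 pmol = 5.791
  5.279 pmol → 5.279
Sum: 686.5 + 170.7 + 5.791 + 5.279 = 868.27

868.27 pmol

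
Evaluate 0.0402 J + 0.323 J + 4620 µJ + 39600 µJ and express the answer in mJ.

407.42 mJ

In mJ:
  0.0402 J = 0.0402e3 mJ = 40.2
  0.323 J = 0.323e3 mJ = 323
  4620 µJ = 4620e-3 mJ = 4.62
  39600 µJ = 39600e-3 mJ = 39.6
Sum: 40.2 + 323 + 4.62 + 39.6 = 407.42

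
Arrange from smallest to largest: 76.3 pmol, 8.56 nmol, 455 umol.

76.3 pmol = 0.0000000000763 mol
8.56 nmol = 0.00000000856 mol
455 umol = 0.000455 mol

76.3 pmol < 8.56 nmol < 455 umol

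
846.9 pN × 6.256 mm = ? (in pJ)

5.2982064 pJ

846.9 × 10⁻¹² × 6.256 × 10⁻³ = 5298.2064 × 10⁻¹⁵ J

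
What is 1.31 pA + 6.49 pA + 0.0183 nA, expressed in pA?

In pA:
  1.31 pA → 1.31
  6.49 pA → 6.49
  0.0183 nA = 0.0183 × 10^3 pA = 18.3
Sum: 1.31 + 6.49 + 18.3 = 26.1

26.1 pA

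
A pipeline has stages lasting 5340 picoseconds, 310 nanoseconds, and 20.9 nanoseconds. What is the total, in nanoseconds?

336.24 nanoseconds

In nanoseconds:
  5340 picoseconds = 5340 × 10^-3 nanoseconds = 5.34
  310 nanoseconds → 310
  20.9 nanoseconds → 20.9
Sum: 5.34 + 310 + 20.9 = 336.24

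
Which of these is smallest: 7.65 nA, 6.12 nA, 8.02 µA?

6.12 nA

7.65 nA = 0.00000000765 A
6.12 nA = 0.00000000612 A
8.02 µA = 0.00000802 A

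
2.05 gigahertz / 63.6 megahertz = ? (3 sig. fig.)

(2.05 × 10^9) / (63.6 × 10^6) = 0.03223 × 10^3

32.2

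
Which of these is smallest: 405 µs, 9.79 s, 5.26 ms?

405 µs = 0.000405 s
9.79 s = 9.79 s
5.26 ms = 0.00526 s

405 µs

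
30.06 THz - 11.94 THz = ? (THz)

In THz:
  30.06 THz → 30.06
  11.94 THz → 11.94
Difference: 30.06 - 11.94 = 18.12

18.12 THz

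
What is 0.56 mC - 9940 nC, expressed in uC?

In uC:
  0.56 mC = 0.56 × 10^3 uC = 560
  9940 nC = 9940 × 10^-3 uC = 9.94
Difference: 560 - 9.94 = 550.06

550.06 uC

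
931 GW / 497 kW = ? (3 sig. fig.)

(931 × 10⁹) / (497 × 10³) = 1.873 × 10⁶

1870000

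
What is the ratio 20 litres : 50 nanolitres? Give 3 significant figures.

400000000

(20) / (50 × 10^-9) = 0.4 × 10^9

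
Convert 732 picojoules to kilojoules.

pico = 10^-12, kilo = 10^3; factor is 10^-15.
732 × 10^-15 = 0.000000000000732

0.000000000000732 kilojoules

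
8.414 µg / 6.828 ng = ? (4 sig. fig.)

(8.414e-6) / (6.828e-9) = 1.2323e3

1232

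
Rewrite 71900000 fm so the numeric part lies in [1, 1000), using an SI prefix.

= 71.9e-9 m; 1e-9 is nano.

71.9 nm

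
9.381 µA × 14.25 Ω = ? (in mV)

9.381 × 10^-6 × 14.25 = 133.67925 × 10^-6 V

0.13367925 mV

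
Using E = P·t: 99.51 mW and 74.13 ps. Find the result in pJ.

99.51 × 10⁻³ × 74.13 × 10⁻¹² = 7376.6763 × 10⁻¹⁵ J

7.3766763 pJ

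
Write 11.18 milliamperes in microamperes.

11180 microamperes

milli = 10⁻³, micro = 10⁻⁶; factor is 10³.
11.18 × 10³ = 11180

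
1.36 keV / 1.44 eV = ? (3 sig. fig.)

944

(1.36e3) / (1.44) = 0.9444e3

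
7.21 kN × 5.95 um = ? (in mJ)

42.8995 mJ

7.21e3 × 5.95e-6 = 42.8995e-3 J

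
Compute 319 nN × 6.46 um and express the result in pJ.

2.06074 pJ

319 × 10⁻⁹ × 6.46 × 10⁻⁶ = 2060.74 × 10⁻¹⁵ J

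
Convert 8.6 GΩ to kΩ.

8600000 kΩ

giga = 1e9, kilo = 1e3; factor is 1e6.
8.6 × 1e6 = 8600000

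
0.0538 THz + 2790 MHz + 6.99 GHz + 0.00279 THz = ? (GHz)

66.37 GHz

In GHz:
  0.0538 THz = 0.0538 × 10³ GHz = 53.8
  2790 MHz = 2790 × 10⁻³ GHz = 2.79
  6.99 GHz → 6.99
  0.00279 THz = 0.00279 × 10³ GHz = 2.79
Sum: 53.8 + 2.79 + 6.99 + 2.79 = 66.37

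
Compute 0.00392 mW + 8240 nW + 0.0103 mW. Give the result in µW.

In µW:
  0.00392 mW = 0.00392e3 µW = 3.92
  8240 nW = 8240e-3 µW = 8.24
  0.0103 mW = 0.0103e3 µW = 10.3
Sum: 3.92 + 8.24 + 10.3 = 22.46

22.46 µW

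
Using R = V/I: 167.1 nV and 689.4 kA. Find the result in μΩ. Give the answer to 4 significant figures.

(167.1 × 10⁻⁹) / (689.4 × 10³) = 0.242385 × 10⁻¹² Ω

0.0000002424 μΩ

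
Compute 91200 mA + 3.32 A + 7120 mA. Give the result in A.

In A:
  91200 mA = 91200 × 10⁻³ A = 91.2
  3.32 A → 3.32
  7120 mA = 7120 × 10⁻³ A = 7.12
Sum: 91.2 + 3.32 + 7.12 = 101.64

101.64 A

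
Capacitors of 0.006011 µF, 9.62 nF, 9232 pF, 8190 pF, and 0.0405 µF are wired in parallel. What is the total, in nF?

In nF:
  0.006011 µF = 0.006011e3 nF = 6.011
  9.62 nF → 9.62
  9232 pF = 9232e-3 nF = 9.232
  8190 pF = 8190e-3 nF = 8.19
  0.0405 µF = 0.0405e3 nF = 40.5
Sum: 6.011 + 9.62 + 9.232 + 8.19 + 40.5 = 73.553

73.553 nF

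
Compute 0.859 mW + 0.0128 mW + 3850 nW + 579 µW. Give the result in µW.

In µW:
  0.859 mW = 0.859 × 10^3 µW = 859
  0.0128 mW = 0.0128 × 10^3 µW = 12.8
  3850 nW = 3850 × 10^-3 µW = 3.85
  579 µW → 579
Sum: 859 + 12.8 + 3.85 + 579 = 1454.65

1454.65 µW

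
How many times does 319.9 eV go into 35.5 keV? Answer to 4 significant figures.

111.0

(35.5e3) / (319.9) = 0.11097e3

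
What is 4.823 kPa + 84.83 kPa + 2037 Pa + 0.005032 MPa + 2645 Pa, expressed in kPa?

99.367 kPa

In kPa:
  4.823 kPa → 4.823
  84.83 kPa → 84.83
  2037 Pa = 2037e-3 kPa = 2.037
  0.005032 MPa = 0.005032e3 kPa = 5.032
  2645 Pa = 2645e-3 kPa = 2.645
Sum: 4.823 + 84.83 + 2.037 + 5.032 + 2.645 = 99.367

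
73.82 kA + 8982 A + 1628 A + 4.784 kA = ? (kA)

In kA:
  73.82 kA → 73.82
  8982 A = 8982e-3 kA = 8.982
  1628 A = 1628e-3 kA = 1.628
  4.784 kA → 4.784
Sum: 73.82 + 8.982 + 1.628 + 4.784 = 89.214

89.214 kA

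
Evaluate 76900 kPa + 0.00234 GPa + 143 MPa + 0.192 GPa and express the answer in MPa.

414.24 MPa

In MPa:
  76900 kPa = 76900 × 10⁻³ MPa = 76.9
  0.00234 GPa = 0.00234 × 10³ MPa = 2.34
  143 MPa → 143
  0.192 GPa = 0.192 × 10³ MPa = 192
Sum: 76.9 + 2.34 + 143 + 192 = 414.24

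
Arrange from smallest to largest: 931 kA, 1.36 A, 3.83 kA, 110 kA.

1.36 A < 3.83 kA < 110 kA < 931 kA

931 kA = 931000 A
1.36 A = 1.36 A
3.83 kA = 3830 A
110 kA = 110000 A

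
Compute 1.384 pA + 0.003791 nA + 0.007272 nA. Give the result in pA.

In pA:
  1.384 pA → 1.384
  0.003791 nA = 0.003791 × 10³ pA = 3.791
  0.007272 nA = 0.007272 × 10³ pA = 7.272
Sum: 1.384 + 3.791 + 7.272 = 12.447

12.447 pA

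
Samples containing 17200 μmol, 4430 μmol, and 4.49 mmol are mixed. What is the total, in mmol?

26.12 mmol

In mmol:
  17200 μmol = 17200e-3 mmol = 17.2
  4430 μmol = 4430e-3 mmol = 4.43
  4.49 mmol → 4.49
Sum: 17.2 + 4.43 + 4.49 = 26.12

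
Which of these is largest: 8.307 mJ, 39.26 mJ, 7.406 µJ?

8.307 mJ = 0.008307 J
39.26 mJ = 0.03926 J
7.406 µJ = 0.000007406 J

39.26 mJ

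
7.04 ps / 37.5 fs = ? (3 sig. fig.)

(7.04e-12) / (37.5e-15) = 0.1877e3

188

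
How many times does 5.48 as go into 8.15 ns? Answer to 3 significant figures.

(8.15 × 10⁻⁹) / (5.48 × 10⁻¹⁸) = 1.487 × 10⁹

1490000000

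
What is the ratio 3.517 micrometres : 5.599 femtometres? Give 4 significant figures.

(3.517 × 10^-6) / (5.599 × 10^-15) = 0.62815 × 10^9

628100000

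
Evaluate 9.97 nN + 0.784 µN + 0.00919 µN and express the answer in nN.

In nN:
  9.97 nN → 9.97
  0.784 µN = 0.784 × 10^3 nN = 784
  0.00919 µN = 0.00919 × 10^3 nN = 9.19
Sum: 9.97 + 784 + 9.19 = 803.16

803.16 nN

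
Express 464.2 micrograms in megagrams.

micro = 10^-6, mega = 10^6; factor is 10^-12.
464.2 × 10^-12 = 0.0000000004642

0.0000000004642 megagrams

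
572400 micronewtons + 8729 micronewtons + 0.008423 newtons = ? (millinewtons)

589.552 millinewtons

In millinewtons:
  572400 micronewtons = 572400 × 10⁻³ millinewtons = 572.4
  8729 micronewtons = 8729 × 10⁻³ millinewtons = 8.729
  0.008423 newtons = 0.008423 × 10³ millinewtons = 8.423
Sum: 572.4 + 8.729 + 8.423 = 589.552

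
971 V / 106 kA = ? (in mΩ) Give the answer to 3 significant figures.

(971) / (106 × 10³) = 9.1604 × 10⁻³ Ω

9.16 mΩ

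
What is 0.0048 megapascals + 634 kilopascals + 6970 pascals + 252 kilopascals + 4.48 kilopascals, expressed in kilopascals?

In kilopascals:
  0.0048 megapascals = 0.0048e3 kilopascals = 4.8
  634 kilopascals → 634
  6970 pascals = 6970e-3 kilopascals = 6.97
  252 kilopascals → 252
  4.48 kilopascals → 4.48
Sum: 4.8 + 634 + 6.97 + 252 + 4.48 = 902.25

902.25 kilopascals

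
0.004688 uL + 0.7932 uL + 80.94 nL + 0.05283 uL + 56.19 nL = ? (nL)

In nL:
  0.004688 uL = 0.004688e3 nL = 4.688
  0.7932 uL = 0.7932e3 nL = 793.2
  80.94 nL → 80.94
  0.05283 uL = 0.05283e3 nL = 52.83
  56.19 nL → 56.19
Sum: 4.688 + 793.2 + 80.94 + 52.83 + 56.19 = 987.848

987.848 nL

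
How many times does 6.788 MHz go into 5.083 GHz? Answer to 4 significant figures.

748.8

(5.083 × 10^9) / (6.788 × 10^6) = 0.74882 × 10^3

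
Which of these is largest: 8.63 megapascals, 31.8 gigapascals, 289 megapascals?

31.8 gigapascals

8.63 megapascals = 8630000 pascals
31.8 gigapascals = 31800000000 pascals
289 megapascals = 289000000 pascals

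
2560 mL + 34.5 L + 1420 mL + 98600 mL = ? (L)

In L:
  2560 mL = 2560 × 10^-3 L = 2.56
  34.5 L → 34.5
  1420 mL = 1420 × 10^-3 L = 1.42
  98600 mL = 98600 × 10^-3 L = 98.6
Sum: 2.56 + 34.5 + 1.42 + 98.6 = 137.08

137.08 L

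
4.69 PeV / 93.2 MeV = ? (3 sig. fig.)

(4.69 × 10¹⁵) / (93.2 × 10⁶) = 0.05032 × 10⁹

50300000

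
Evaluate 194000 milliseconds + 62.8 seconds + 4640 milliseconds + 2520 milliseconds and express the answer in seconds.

263.96 seconds

In seconds:
  194000 milliseconds = 194000e-3 seconds = 194
  62.8 seconds → 62.8
  4640 milliseconds = 4640e-3 seconds = 4.64
  2520 milliseconds = 2520e-3 seconds = 2.52
Sum: 194 + 62.8 + 4.64 + 2.52 = 263.96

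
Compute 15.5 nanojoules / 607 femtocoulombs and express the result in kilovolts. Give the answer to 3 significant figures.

25.5 kilovolts

(15.5 × 10^-9) / (607 × 10^-15) = 0.025535 × 10^6 V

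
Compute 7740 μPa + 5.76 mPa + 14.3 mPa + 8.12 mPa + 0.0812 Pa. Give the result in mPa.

117.12 mPa

In mPa:
  7740 μPa = 7740e-3 mPa = 7.74
  5.76 mPa → 5.76
  14.3 mPa → 14.3
  8.12 mPa → 8.12
  0.0812 Pa = 0.0812e3 mPa = 81.2
Sum: 7.74 + 5.76 + 14.3 + 8.12 + 81.2 = 117.12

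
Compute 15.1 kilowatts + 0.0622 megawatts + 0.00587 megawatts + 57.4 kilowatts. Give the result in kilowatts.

In kilowatts:
  15.1 kilowatts → 15.1
  0.0622 megawatts = 0.0622 × 10^3 kilowatts = 62.2
  0.00587 megawatts = 0.00587 × 10^3 kilowatts = 5.87
  57.4 kilowatts → 57.4
Sum: 15.1 + 62.2 + 5.87 + 57.4 = 140.57

140.57 kilowatts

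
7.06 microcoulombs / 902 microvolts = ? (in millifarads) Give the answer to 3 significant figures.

(7.06 × 10⁻⁶) / (902 × 10⁻⁶) = 0.0078271 F

7.83 millifarads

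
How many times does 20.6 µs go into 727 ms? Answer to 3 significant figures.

35300

(727 × 10^-3) / (20.6 × 10^-6) = 35.29 × 10^3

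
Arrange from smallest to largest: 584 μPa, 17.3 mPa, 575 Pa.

584 μPa = 0.000584 Pa
17.3 mPa = 0.0173 Pa
575 Pa = 575 Pa

584 μPa < 17.3 mPa < 575 Pa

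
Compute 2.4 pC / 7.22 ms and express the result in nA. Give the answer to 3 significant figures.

(2.4 × 10^-12) / (7.22 × 10^-3) = 0.33241 × 10^-9 A

0.332 nA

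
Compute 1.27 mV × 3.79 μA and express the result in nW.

1.27e-3 × 3.79e-6 = 4.8133e-9 W

4.8133 nW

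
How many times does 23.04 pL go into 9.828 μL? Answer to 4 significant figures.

(9.828 × 10⁻⁶) / (23.04 × 10⁻¹²) = 0.42656 × 10⁶

426600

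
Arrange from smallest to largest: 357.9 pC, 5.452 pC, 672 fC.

357.9 pC = 0.0000000003579 C
5.452 pC = 0.000000000005452 C
672 fC = 0.000000000000672 C

672 fC < 5.452 pC < 357.9 pC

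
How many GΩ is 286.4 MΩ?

mega = 10⁶, giga = 10⁹; factor is 10⁻³.
286.4 × 10⁻³ = 0.2864

0.2864 GΩ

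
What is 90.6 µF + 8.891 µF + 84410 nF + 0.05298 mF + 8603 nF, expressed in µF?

245.484 µF

In µF:
  90.6 µF → 90.6
  8.891 µF → 8.891
  84410 nF = 84410 × 10^-3 µF = 84.41
  0.05298 mF = 0.05298 × 10^3 µF = 52.98
  8603 nF = 8603 × 10^-3 µF = 8.603
Sum: 90.6 + 8.891 + 84.41 + 52.98 + 8.603 = 245.484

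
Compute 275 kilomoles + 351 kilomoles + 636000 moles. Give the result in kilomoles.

In kilomoles:
  275 kilomoles → 275
  351 kilomoles → 351
  636000 moles = 636000 × 10^-3 kilomoles = 636
Sum: 275 + 351 + 636 = 1262

1262 kilomoles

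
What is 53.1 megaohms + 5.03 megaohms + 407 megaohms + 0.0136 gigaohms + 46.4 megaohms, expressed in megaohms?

In megaohms:
  53.1 megaohms → 53.1
  5.03 megaohms → 5.03
  407 megaohms → 407
  0.0136 gigaohms = 0.0136e3 megaohms = 13.6
  46.4 megaohms → 46.4
Sum: 53.1 + 5.03 + 407 + 13.6 + 46.4 = 525.13

525.13 megaohms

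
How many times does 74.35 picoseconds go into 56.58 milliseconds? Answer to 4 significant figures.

(56.58 × 10^-3) / (74.35 × 10^-12) = 0.761 × 10^9

761000000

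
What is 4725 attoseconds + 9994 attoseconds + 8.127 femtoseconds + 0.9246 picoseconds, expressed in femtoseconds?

In femtoseconds:
  4725 attoseconds = 4725 × 10^-3 femtoseconds = 4.725
  9994 attoseconds = 9994 × 10^-3 femtoseconds = 9.994
  8.127 femtoseconds → 8.127
  0.9246 picoseconds = 0.9246 × 10^3 femtoseconds = 924.6
Sum: 4.725 + 9.994 + 8.127 + 924.6 = 947.446

947.446 femtoseconds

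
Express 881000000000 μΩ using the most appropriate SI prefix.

881 kΩ

= 881e3 Ω; 1e3 is kilo.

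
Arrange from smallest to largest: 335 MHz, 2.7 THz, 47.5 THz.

335 MHz = 335000000 Hz
2.7 THz = 2700000000000 Hz
47.5 THz = 47500000000000 Hz

335 MHz < 2.7 THz < 47.5 THz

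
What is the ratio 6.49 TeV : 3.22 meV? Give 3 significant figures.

2020000000000000

(6.49e12) / (3.22e-3) = 2.016e15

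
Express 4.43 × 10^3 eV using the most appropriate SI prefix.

4.43 keV

= 4.43 × 10^3 eV; 10^3 is kilo.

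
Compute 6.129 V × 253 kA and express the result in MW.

1.550637 MW

6.129 × 253 × 10^3 = 1550.637 × 10^3 W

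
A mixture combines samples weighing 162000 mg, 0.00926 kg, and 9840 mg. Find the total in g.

181.1 g

In g:
  162000 mg = 162000e-3 g = 162
  0.00926 kg = 0.00926e3 g = 9.26
  9840 mg = 9840e-3 g = 9.84
Sum: 162 + 9.26 + 9.84 = 181.1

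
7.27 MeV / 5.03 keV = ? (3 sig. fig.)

1450

(7.27e6) / (5.03e3) = 1.445e3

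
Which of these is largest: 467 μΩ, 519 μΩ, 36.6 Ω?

36.6 Ω

467 μΩ = 0.000467 Ω
519 μΩ = 0.000519 Ω
36.6 Ω = 36.6 Ω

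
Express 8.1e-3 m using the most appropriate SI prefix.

= 8.1e-3 m; 1e-3 is milli.

8.1 mm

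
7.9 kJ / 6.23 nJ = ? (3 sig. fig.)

1270000000000

(7.9 × 10^3) / (6.23 × 10^-9) = 1.268 × 10^12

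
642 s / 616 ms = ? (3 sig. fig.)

(642) / (616e-3) = 1.042e3

1040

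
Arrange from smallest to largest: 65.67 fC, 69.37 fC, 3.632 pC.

65.67 fC = 0.00000000000006567 C
69.37 fC = 0.00000000000006937 C
3.632 pC = 0.000000000003632 C

65.67 fC < 69.37 fC < 3.632 pC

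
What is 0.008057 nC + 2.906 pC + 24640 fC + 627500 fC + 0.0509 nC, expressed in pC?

In pC:
  0.008057 nC = 0.008057e3 pC = 8.057
  2.906 pC → 2.906
  24640 fC = 24640e-3 pC = 24.64
  627500 fC = 627500e-3 pC = 627.5
  0.0509 nC = 0.0509e3 pC = 50.9
Sum: 8.057 + 2.906 + 24.64 + 627.5 + 50.9 = 714.003

714.003 pC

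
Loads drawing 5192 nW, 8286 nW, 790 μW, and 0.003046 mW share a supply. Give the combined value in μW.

In μW:
  5192 nW = 5192 × 10⁻³ μW = 5.192
  8286 nW = 8286 × 10⁻³ μW = 8.286
  790 μW → 790
  0.003046 mW = 0.003046 × 10³ μW = 3.046
Sum: 5.192 + 8.286 + 790 + 3.046 = 806.524

806.524 μW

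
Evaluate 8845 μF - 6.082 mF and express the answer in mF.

In mF:
  8845 μF = 8845e-3 mF = 8.845
  6.082 mF → 6.082
Difference: 8.845 - 6.082 = 2.763

2.763 mF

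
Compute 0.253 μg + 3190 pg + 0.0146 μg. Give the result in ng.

In ng:
  0.253 μg = 0.253 × 10^3 ng = 253
  3190 pg = 3190 × 10^-3 ng = 3.19
  0.0146 μg = 0.0146 × 10^3 ng = 14.6
Sum: 253 + 3.19 + 14.6 = 270.79

270.79 ng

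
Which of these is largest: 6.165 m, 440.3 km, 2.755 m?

6.165 m = 6.165 m
440.3 km = 440300 m
2.755 m = 2.755 m

440.3 km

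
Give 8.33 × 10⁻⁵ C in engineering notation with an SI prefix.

= 83.3 × 10⁻⁶ C; 10⁻⁶ is micro.

83.3 µC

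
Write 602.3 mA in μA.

milli = 10^-3, micro = 10^-6; factor is 10^3.
602.3 × 10^3 = 602300

602300 μA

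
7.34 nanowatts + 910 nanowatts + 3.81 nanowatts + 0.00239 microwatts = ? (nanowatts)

923.54 nanowatts

In nanowatts:
  7.34 nanowatts → 7.34
  910 nanowatts → 910
  3.81 nanowatts → 3.81
  0.00239 microwatts = 0.00239e3 nanowatts = 2.39
Sum: 7.34 + 910 + 3.81 + 2.39 = 923.54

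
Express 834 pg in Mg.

pico = 1e-12, mega = 1e6; factor is 1e-18.
834 × 1e-18 = 0.000000000000000834

0.000000000000000834 Mg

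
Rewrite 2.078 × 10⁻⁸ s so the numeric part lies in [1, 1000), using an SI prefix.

= 20.78 × 10⁻⁹ s; 10⁻⁹ is nano.

20.78 ns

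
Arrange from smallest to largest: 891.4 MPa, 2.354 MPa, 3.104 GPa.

891.4 MPa = 891400000 Pa
2.354 MPa = 2354000 Pa
3.104 GPa = 3104000000 Pa

2.354 MPa < 891.4 MPa < 3.104 GPa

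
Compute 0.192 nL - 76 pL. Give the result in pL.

In pL:
  0.192 nL = 0.192e3 pL = 192
  76 pL → 76
Difference: 192 - 76 = 116

116 pL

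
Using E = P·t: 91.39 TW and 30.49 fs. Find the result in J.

91.39 × 10¹² × 30.49 × 10⁻¹⁵ = 2786.4811 × 10⁻³ J

2.7864811 J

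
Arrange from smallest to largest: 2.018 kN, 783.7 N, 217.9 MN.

2.018 kN = 2018 N
783.7 N = 783.7 N
217.9 MN = 217900000 N

783.7 N < 2.018 kN < 217.9 MN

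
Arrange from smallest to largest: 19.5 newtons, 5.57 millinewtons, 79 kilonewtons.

19.5 newtons = 19.5 newtons
5.57 millinewtons = 0.00557 newtons
79 kilonewtons = 79000 newtons

5.57 millinewtons < 19.5 newtons < 79 kilonewtons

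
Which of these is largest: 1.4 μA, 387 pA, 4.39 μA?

4.39 μA

1.4 μA = 0.0000014 A
387 pA = 0.000000000387 A
4.39 μA = 0.00000439 A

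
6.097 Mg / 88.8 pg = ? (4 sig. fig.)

(6.097 × 10^6) / (88.8 × 10^-12) = 0.06866 × 10^18

68660000000000000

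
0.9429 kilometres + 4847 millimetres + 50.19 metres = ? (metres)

997.937 metres

In metres:
  0.9429 kilometres = 0.9429 × 10³ metres = 942.9
  4847 millimetres = 4847 × 10⁻³ metres = 4.847
  50.19 metres → 50.19
Sum: 942.9 + 4.847 + 50.19 = 997.937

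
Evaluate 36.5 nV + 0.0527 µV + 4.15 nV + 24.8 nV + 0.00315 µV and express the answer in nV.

In nV:
  36.5 nV → 36.5
  0.0527 µV = 0.0527 × 10^3 nV = 52.7
  4.15 nV → 4.15
  24.8 nV → 24.8
  0.00315 µV = 0.00315 × 10^3 nV = 3.15
Sum: 36.5 + 52.7 + 4.15 + 24.8 + 3.15 = 121.3

121.3 nV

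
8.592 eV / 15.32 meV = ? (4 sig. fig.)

560.8

(8.592) / (15.32e-3) = 0.56084e3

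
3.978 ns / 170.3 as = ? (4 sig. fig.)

(3.978 × 10⁻⁹) / (170.3 × 10⁻¹⁸) = 0.023359 × 10⁹

23360000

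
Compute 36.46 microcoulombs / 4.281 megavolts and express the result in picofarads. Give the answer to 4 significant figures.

(36.46 × 10⁻⁶) / (4.281 × 10⁶) = 8.5167 × 10⁻¹² F

8.517 picofarads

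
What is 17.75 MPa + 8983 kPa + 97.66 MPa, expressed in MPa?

In MPa:
  17.75 MPa → 17.75
  8983 kPa = 8983 × 10^-3 MPa = 8.983
  97.66 MPa → 97.66
Sum: 17.75 + 8.983 + 97.66 = 124.393

124.393 MPa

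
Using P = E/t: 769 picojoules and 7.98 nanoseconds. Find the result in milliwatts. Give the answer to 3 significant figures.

96.4 milliwatts

(769e-12) / (7.98e-9) = 96.366e-3 W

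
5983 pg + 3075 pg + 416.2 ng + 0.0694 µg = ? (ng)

In ng:
  5983 pg = 5983 × 10⁻³ ng = 5.983
  3075 pg = 3075 × 10⁻³ ng = 3.075
  416.2 ng → 416.2
  0.0694 µg = 0.0694 × 10³ ng = 69.4
Sum: 5.983 + 3.075 + 416.2 + 69.4 = 494.658

494.658 ng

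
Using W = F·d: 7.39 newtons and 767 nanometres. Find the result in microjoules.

5.66813 microjoules

7.39 × 767 × 10⁻⁹ = 5668.13 × 10⁻⁹ J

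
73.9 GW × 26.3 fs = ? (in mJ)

1.94357 mJ

73.9e9 × 26.3e-15 = 1943.57e-6 J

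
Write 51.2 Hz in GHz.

0.0000000512 GHz

(no prefix) = 10^0, giga = 10^9; factor is 10^-9.
51.2 × 10^-9 = 0.0000000512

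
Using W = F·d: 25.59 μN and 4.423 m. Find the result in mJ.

0.11318457 mJ

25.59 × 10^-6 × 4.423 = 113.18457 × 10^-6 J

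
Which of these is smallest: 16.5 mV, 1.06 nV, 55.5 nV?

1.06 nV

16.5 mV = 0.0165 V
1.06 nV = 0.00000000106 V
55.5 nV = 0.0000000555 V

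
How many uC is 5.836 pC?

0.000005836 uC

pico = 10^-12, micro = 10^-6; factor is 10^-6.
5.836 × 10^-6 = 0.000005836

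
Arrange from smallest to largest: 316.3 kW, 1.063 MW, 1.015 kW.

316.3 kW = 316300 W
1.063 MW = 1063000 W
1.015 kW = 1015 W

1.015 kW < 316.3 kW < 1.063 MW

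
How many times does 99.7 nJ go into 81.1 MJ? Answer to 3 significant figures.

(81.1 × 10^6) / (99.7 × 10^-9) = 0.8134 × 10^15

813000000000000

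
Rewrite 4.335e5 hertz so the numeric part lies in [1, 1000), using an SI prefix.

= 433.5e3 hertz; 1e3 is kilo.

433.5 kilohertz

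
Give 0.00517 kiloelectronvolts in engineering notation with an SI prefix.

= 5.17 electronvolts; mantissa already in [1, 1000).

5.17 electronvolts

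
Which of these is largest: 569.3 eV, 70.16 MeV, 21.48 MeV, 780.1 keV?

70.16 MeV

569.3 eV = 569.3 eV
70.16 MeV = 70160000 eV
21.48 MeV = 21480000 eV
780.1 keV = 780100 eV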